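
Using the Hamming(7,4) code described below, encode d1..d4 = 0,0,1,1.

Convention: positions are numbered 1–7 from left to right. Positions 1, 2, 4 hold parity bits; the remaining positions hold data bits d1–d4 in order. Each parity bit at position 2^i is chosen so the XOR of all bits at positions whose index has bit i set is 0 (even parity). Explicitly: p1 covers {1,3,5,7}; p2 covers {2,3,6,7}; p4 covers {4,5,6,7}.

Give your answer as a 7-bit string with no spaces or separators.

Place data at non-parity positions: p1 p2 0 p4 0 1 1
p1 (pos 1,3,5,7): XOR of data positions = 0⊕0⊕1 = 1
p2 (pos 2,3,6,7): XOR of data positions = 0⊕1⊕1 = 0
p4 (pos 4,5,6,7): XOR of data positions = 0⊕1⊕1 = 0
Codeword: 1000011

1000011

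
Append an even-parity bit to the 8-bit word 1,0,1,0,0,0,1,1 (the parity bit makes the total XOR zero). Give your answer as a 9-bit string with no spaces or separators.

XOR of the 8 data bits: 1⊕0⊕1⊕0⊕0⊕0⊕1⊕1 = 0
Parity bit = 0 (so all 9 bits XOR to 0).

101000110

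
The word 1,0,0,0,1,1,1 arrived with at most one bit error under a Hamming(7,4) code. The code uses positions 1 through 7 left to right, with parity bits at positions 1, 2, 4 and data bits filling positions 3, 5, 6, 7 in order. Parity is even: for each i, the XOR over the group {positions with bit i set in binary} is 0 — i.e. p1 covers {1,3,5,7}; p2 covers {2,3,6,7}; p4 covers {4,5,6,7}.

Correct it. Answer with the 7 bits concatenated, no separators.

1000011

s1 (pos 1,3,5,7): 1⊕0⊕1⊕1 = 1
s2 (pos 2,3,6,7): 0⊕0⊕1⊕1 = 0
s4 (pos 4,5,6,7): 0⊕1⊕1⊕1 = 1
Syndrome s4…s1 = 101 → error at position 5.
Flip position 5: 1000111 → 1000011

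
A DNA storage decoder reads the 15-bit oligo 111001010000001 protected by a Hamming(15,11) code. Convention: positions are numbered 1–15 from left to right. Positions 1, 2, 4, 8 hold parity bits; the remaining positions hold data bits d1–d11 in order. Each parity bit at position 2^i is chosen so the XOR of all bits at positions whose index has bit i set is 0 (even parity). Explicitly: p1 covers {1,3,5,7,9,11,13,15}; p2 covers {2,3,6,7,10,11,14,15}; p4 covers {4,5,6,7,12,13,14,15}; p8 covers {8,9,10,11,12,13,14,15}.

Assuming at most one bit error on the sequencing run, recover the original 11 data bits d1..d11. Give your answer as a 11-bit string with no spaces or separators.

10100000001

s1 (pos 1,3,5,7,9,11,13,15): 1⊕1⊕0⊕0⊕0⊕0⊕0⊕1 = 1
s2 (pos 2,3,6,7,10,11,14,15): 1⊕1⊕1⊕0⊕0⊕0⊕0⊕1 = 0
s4 (pos 4,5,6,7,12,13,14,15): 0⊕0⊕1⊕0⊕0⊕0⊕0⊕1 = 0
s8 (pos 8,9,10,11,12,13,14,15): 1⊕0⊕0⊕0⊕0⊕0⊕0⊕1 = 0
Syndrome s8…s1 = 0001 → error at position 1.
Flip position 1: 111001010000001 → 011001010000001
Read data bits from positions 3,5,6,7,9,10,11,12,13,14,15: 10100000001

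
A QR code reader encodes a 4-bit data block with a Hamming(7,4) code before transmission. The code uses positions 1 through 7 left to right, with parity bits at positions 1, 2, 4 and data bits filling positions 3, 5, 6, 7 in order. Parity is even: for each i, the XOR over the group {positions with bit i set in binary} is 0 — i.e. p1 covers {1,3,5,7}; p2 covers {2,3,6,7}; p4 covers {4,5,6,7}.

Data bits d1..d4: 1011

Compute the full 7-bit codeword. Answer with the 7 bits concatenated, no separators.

Place data at non-parity positions: p1 p2 1 p4 0 1 1
p1 (pos 1,3,5,7): XOR of data positions = 1⊕0⊕1 = 0
p2 (pos 2,3,6,7): XOR of data positions = 1⊕1⊕1 = 1
p4 (pos 4,5,6,7): XOR of data positions = 0⊕1⊕1 = 0
Codeword: 0110011

0110011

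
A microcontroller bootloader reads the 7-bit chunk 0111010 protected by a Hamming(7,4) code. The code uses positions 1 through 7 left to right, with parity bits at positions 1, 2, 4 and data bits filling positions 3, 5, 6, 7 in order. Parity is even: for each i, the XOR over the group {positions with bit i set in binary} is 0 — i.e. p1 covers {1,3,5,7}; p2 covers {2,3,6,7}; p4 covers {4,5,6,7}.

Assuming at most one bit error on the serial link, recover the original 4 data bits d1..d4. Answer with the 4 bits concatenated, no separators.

0010

s1 (pos 1,3,5,7): 0⊕1⊕0⊕0 = 1
s2 (pos 2,3,6,7): 1⊕1⊕1⊕0 = 1
s4 (pos 4,5,6,7): 1⊕0⊕1⊕0 = 0
Syndrome s4…s1 = 011 → error at position 3.
Flip position 3: 0111010 → 0101010
Read data bits from positions 3,5,6,7: 0010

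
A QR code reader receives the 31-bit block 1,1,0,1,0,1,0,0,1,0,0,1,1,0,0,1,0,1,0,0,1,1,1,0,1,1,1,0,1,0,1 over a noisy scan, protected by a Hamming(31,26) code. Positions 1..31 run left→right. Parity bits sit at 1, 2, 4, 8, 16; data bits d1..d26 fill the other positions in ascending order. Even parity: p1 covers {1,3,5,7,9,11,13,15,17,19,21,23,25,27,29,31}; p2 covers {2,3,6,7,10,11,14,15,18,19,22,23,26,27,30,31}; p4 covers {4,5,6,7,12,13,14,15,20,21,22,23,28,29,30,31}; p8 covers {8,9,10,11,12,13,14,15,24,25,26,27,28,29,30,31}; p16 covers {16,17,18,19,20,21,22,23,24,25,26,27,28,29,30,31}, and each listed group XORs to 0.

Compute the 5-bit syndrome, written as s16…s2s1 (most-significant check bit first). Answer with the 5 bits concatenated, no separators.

s1 (pos 1,3,5,7,9,11,13,15,17,19,21,23,25,27,29,31): 1⊕0⊕0⊕0⊕1⊕0⊕1⊕0⊕0⊕0⊕1⊕1⊕1⊕1⊕1⊕1 = 1
s2 (pos 2,3,6,7,10,11,14,15,18,19,22,23,26,27,30,31): 1⊕0⊕1⊕0⊕0⊕0⊕0⊕0⊕1⊕0⊕1⊕1⊕1⊕1⊕0⊕1 = 0
s4 (pos 4,5,6,7,12,13,14,15,20,21,22,23,28,29,30,31): 1⊕0⊕1⊕0⊕1⊕1⊕0⊕0⊕0⊕1⊕1⊕1⊕0⊕1⊕0⊕1 = 1
s8 (pos 8,9,10,11,12,13,14,15,24,25,26,27,28,29,30,31): 0⊕1⊕0⊕0⊕1⊕1⊕0⊕0⊕0⊕1⊕1⊕1⊕0⊕1⊕0⊕1 = 0
s16 (pos 16,17,18,19,20,21,22,23,24,25,26,27,28,29,30,31): 1⊕0⊕1⊕0⊕0⊕1⊕1⊕1⊕0⊕1⊕1⊕1⊕0⊕1⊕0⊕1 = 0
Syndrome s16…s1 = 00101 → error at position 5.

00101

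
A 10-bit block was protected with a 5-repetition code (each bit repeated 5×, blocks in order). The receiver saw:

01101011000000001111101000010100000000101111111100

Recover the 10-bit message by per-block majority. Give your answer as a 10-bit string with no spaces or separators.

Block 1 (01101): 3 ones → 1
Block 2 (01100): 2 ones → 0
Block 3 (00000): 0 ones → 0
Block 4 (01111): 4 ones → 1
Block 5 (10100): 2 ones → 0
Block 6 (00101): 2 ones → 0
Block 7 (00000): 0 ones → 0
Block 8 (00010): 1 one → 0
Block 9 (11111): 5 ones → 1
Block 10 (11100): 3 ones → 1

1001000011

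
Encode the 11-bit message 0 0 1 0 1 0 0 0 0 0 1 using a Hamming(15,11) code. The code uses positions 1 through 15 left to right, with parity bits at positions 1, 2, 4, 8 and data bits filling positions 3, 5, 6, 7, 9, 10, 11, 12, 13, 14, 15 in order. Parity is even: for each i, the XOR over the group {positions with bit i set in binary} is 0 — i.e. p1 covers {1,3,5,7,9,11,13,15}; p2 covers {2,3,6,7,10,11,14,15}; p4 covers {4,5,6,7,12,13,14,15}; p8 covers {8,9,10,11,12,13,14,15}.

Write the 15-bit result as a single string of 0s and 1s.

Place data at non-parity positions: p1 p2 0 p4 0 1 0 p8 1 0 0 0 0 0 1
p1 (pos 1,3,5,7,9,11,13,15): XOR of data positions = 0⊕0⊕0⊕1⊕0⊕0⊕1 = 0
p2 (pos 2,3,6,7,10,11,14,15): XOR of data positions = 0⊕1⊕0⊕0⊕0⊕0⊕1 = 0
p4 (pos 4,5,6,7,12,13,14,15): XOR of data positions = 0⊕1⊕0⊕0⊕0⊕0⊕1 = 0
p8 (pos 8,9,10,11,12,13,14,15): XOR of data positions = 1⊕0⊕0⊕0⊕0⊕0⊕1 = 0
Codeword: 000001001000001

000001001000001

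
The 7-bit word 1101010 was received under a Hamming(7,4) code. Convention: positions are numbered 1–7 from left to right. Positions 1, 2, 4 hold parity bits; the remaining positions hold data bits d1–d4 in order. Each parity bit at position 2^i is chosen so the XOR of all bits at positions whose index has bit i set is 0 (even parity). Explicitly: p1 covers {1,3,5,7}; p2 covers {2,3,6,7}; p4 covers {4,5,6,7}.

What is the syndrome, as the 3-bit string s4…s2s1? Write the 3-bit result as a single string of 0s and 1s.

001

s1 (pos 1,3,5,7): 1⊕0⊕0⊕0 = 1
s2 (pos 2,3,6,7): 1⊕0⊕1⊕0 = 0
s4 (pos 4,5,6,7): 1⊕0⊕1⊕0 = 0
Syndrome s4…s1 = 001 → error at position 1.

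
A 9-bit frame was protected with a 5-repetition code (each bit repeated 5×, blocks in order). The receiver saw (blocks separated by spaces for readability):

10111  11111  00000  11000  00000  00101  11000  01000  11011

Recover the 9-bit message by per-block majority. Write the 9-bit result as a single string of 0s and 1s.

Block 1 (10111): 4 ones → 1
Block 2 (11111): 5 ones → 1
Block 3 (00000): 0 ones → 0
Block 4 (11000): 2 ones → 0
Block 5 (00000): 0 ones → 0
Block 6 (00101): 2 ones → 0
Block 7 (11000): 2 ones → 0
Block 8 (01000): 1 one → 0
Block 9 (11011): 4 ones → 1

110000001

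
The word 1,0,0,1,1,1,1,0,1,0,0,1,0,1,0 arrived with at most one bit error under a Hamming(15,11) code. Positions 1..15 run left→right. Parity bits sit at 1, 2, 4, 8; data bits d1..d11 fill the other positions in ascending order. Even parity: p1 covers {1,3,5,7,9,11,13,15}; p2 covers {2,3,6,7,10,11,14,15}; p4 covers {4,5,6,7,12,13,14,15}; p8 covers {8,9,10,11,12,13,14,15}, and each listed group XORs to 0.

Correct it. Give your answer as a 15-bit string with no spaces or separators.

s1 (pos 1,3,5,7,9,11,13,15): 1⊕0⊕1⊕1⊕1⊕0⊕0⊕0 = 0
s2 (pos 2,3,6,7,10,11,14,15): 0⊕0⊕1⊕1⊕0⊕0⊕1⊕0 = 1
s4 (pos 4,5,6,7,12,13,14,15): 1⊕1⊕1⊕1⊕1⊕0⊕1⊕0 = 0
s8 (pos 8,9,10,11,12,13,14,15): 0⊕1⊕0⊕0⊕1⊕0⊕1⊕0 = 1
Syndrome s8…s1 = 1010 → error at position 10.
Flip position 10: 100111101001010 → 100111101101010

100111101101010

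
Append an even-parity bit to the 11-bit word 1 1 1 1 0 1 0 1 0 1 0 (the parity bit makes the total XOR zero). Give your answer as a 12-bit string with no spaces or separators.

XOR of the 11 data bits: 1⊕1⊕1⊕1⊕0⊕1⊕0⊕1⊕0⊕1⊕0 = 1
Parity bit = 1 (so all 12 bits XOR to 0).

111101010101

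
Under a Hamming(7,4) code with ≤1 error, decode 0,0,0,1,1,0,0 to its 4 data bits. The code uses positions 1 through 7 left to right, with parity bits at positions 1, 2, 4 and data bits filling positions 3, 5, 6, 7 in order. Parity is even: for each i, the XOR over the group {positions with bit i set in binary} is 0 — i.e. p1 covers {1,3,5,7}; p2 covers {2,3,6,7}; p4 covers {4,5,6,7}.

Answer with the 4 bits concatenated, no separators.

0100

s1 (pos 1,3,5,7): 0⊕0⊕1⊕0 = 1
s2 (pos 2,3,6,7): 0⊕0⊕0⊕0 = 0
s4 (pos 4,5,6,7): 1⊕1⊕0⊕0 = 0
Syndrome s4…s1 = 001 → error at position 1.
Flip position 1: 0001100 → 1001100
Read data bits from positions 3,5,6,7: 0100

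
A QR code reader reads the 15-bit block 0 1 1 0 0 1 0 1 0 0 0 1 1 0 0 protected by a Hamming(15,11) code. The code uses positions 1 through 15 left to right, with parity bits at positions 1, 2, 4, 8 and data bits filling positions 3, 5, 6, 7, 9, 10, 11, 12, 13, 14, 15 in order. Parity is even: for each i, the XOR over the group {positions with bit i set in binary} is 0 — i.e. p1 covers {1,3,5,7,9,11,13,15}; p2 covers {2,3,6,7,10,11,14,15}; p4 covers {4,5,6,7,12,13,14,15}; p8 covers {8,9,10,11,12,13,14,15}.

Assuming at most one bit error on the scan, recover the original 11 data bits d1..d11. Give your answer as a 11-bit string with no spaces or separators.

10100001110

s1 (pos 1,3,5,7,9,11,13,15): 0⊕1⊕0⊕0⊕0⊕0⊕1⊕0 = 0
s2 (pos 2,3,6,7,10,11,14,15): 1⊕1⊕1⊕0⊕0⊕0⊕0⊕0 = 1
s4 (pos 4,5,6,7,12,13,14,15): 0⊕0⊕1⊕0⊕1⊕1⊕0⊕0 = 1
s8 (pos 8,9,10,11,12,13,14,15): 1⊕0⊕0⊕0⊕1⊕1⊕0⊕0 = 1
Syndrome s8…s1 = 1110 → error at position 14.
Flip position 14: 011001010001100 → 011001010001110
Read data bits from positions 3,5,6,7,9,10,11,12,13,14,15: 10100001110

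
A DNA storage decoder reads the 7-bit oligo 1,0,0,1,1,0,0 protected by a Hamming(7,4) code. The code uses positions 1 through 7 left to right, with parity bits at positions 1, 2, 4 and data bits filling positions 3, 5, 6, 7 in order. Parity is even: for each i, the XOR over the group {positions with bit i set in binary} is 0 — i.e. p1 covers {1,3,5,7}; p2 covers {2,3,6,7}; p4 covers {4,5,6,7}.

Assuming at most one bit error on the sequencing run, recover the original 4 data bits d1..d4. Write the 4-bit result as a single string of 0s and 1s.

0100

s1 (pos 1,3,5,7): 1⊕0⊕1⊕0 = 0
s2 (pos 2,3,6,7): 0⊕0⊕0⊕0 = 0
s4 (pos 4,5,6,7): 1⊕1⊕0⊕0 = 0
Syndrome s4…s1 = 000 → no error.
Read data bits from positions 3,5,6,7: 0100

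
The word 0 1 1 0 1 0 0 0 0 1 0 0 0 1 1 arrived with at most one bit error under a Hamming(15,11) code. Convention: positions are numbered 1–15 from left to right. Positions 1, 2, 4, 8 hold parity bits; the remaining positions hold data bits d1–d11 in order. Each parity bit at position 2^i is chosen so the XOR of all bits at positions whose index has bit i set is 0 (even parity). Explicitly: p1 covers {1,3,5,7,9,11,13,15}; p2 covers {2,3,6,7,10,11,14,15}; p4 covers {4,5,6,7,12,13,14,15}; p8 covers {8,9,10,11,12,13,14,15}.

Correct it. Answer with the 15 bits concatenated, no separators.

s1 (pos 1,3,5,7,9,11,13,15): 0⊕1⊕1⊕0⊕0⊕0⊕0⊕1 = 1
s2 (pos 2,3,6,7,10,11,14,15): 1⊕1⊕0⊕0⊕1⊕0⊕1⊕1 = 1
s4 (pos 4,5,6,7,12,13,14,15): 0⊕1⊕0⊕0⊕0⊕0⊕1⊕1 = 1
s8 (pos 8,9,10,11,12,13,14,15): 0⊕0⊕1⊕0⊕0⊕0⊕1⊕1 = 1
Syndrome s8…s1 = 1111 → error at position 15.
Flip position 15: 011010000100011 → 011010000100010

011010000100010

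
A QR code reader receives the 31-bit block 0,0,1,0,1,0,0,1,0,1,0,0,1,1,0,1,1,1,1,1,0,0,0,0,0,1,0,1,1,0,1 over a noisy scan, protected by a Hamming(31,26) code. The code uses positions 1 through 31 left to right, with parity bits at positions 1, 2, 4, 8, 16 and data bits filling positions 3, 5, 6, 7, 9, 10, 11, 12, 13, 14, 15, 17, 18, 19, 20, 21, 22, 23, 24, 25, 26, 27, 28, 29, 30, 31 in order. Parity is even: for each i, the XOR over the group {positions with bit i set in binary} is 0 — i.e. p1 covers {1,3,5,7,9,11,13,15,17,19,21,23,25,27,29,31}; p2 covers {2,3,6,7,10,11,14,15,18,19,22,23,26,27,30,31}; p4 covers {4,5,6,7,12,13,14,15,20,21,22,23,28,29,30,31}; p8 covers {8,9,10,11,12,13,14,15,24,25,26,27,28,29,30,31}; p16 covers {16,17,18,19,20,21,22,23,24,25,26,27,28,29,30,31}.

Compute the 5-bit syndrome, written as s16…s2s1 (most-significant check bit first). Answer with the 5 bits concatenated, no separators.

10111

s1 (pos 1,3,5,7,9,11,13,15,17,19,21,23,25,27,29,31): 0⊕1⊕1⊕0⊕0⊕0⊕1⊕0⊕1⊕1⊕0⊕0⊕0⊕0⊕1⊕1 = 1
s2 (pos 2,3,6,7,10,11,14,15,18,19,22,23,26,27,30,31): 0⊕1⊕0⊕0⊕1⊕0⊕1⊕0⊕1⊕1⊕0⊕0⊕1⊕0⊕0⊕1 = 1
s4 (pos 4,5,6,7,12,13,14,15,20,21,22,23,28,29,30,31): 0⊕1⊕0⊕0⊕0⊕1⊕1⊕0⊕1⊕0⊕0⊕0⊕1⊕1⊕0⊕1 = 1
s8 (pos 8,9,10,11,12,13,14,15,24,25,26,27,28,29,30,31): 1⊕0⊕1⊕0⊕0⊕1⊕1⊕0⊕0⊕0⊕1⊕0⊕1⊕1⊕0⊕1 = 0
s16 (pos 16,17,18,19,20,21,22,23,24,25,26,27,28,29,30,31): 1⊕1⊕1⊕1⊕1⊕0⊕0⊕0⊕0⊕0⊕1⊕0⊕1⊕1⊕0⊕1 = 1
Syndrome s16…s1 = 10111 → error at position 23.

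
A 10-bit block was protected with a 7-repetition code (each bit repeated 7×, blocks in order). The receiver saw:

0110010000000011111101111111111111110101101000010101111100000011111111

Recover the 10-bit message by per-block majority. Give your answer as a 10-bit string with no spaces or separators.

Block 1 (0110010): 3 ones → 0
Block 2 (0000000): 0 ones → 0
Block 3 (1111110): 6 ones → 1
Block 4 (1111111): 7 ones → 1
Block 5 (1111111): 7 ones → 1
Block 6 (1010110): 4 ones → 1
Block 7 (1000010): 2 ones → 0
Block 8 (1011111): 6 ones → 1
Block 9 (0000001): 1 one → 0
Block 10 (1111111): 7 ones → 1

0011110101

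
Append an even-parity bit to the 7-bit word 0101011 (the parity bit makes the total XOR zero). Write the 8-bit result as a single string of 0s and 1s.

XOR of the 7 data bits: 0⊕1⊕0⊕1⊕0⊕1⊕1 = 0
Parity bit = 0 (so all 8 bits XOR to 0).

01010110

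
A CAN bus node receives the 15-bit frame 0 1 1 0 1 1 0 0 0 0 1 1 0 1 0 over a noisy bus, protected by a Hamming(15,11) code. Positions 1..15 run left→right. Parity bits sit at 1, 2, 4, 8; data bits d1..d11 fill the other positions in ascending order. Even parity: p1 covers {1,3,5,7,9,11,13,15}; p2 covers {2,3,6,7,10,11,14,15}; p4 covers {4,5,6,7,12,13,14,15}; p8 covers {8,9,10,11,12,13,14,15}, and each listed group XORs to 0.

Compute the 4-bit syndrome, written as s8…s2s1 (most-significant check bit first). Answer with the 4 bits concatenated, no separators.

1011

s1 (pos 1,3,5,7,9,11,13,15): 0⊕1⊕1⊕0⊕0⊕1⊕0⊕0 = 1
s2 (pos 2,3,6,7,10,11,14,15): 1⊕1⊕1⊕0⊕0⊕1⊕1⊕0 = 1
s4 (pos 4,5,6,7,12,13,14,15): 0⊕1⊕1⊕0⊕1⊕0⊕1⊕0 = 0
s8 (pos 8,9,10,11,12,13,14,15): 0⊕0⊕0⊕1⊕1⊕0⊕1⊕0 = 1
Syndrome s8…s1 = 1011 → error at position 11.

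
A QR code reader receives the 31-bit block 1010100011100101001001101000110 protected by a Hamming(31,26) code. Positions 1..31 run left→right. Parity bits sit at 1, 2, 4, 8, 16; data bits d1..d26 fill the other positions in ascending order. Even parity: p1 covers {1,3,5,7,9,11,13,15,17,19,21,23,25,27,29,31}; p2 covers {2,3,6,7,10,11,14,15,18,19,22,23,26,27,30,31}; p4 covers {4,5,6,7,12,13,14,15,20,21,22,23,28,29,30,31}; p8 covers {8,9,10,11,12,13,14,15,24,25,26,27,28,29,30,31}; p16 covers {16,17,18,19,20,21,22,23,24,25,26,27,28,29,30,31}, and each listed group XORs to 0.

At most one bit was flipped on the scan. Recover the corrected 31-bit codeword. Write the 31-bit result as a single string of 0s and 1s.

1010100011100101001001100000110

s1 (pos 1,3,5,7,9,11,13,15,17,19,21,23,25,27,29,31): 1⊕1⊕1⊕0⊕1⊕1⊕0⊕0⊕0⊕1⊕0⊕1⊕1⊕0⊕1⊕0 = 1
s2 (pos 2,3,6,7,10,11,14,15,18,19,22,23,26,27,30,31): 0⊕1⊕0⊕0⊕1⊕1⊕1⊕0⊕0⊕1⊕1⊕1⊕0⊕0⊕1⊕0 = 0
s4 (pos 4,5,6,7,12,13,14,15,20,21,22,23,28,29,30,31): 0⊕1⊕0⊕0⊕0⊕0⊕1⊕0⊕0⊕0⊕1⊕1⊕0⊕1⊕1⊕0 = 0
s8 (pos 8,9,10,11,12,13,14,15,24,25,26,27,28,29,30,31): 0⊕1⊕1⊕1⊕0⊕0⊕1⊕0⊕0⊕1⊕0⊕0⊕0⊕1⊕1⊕0 = 1
s16 (pos 16,17,18,19,20,21,22,23,24,25,26,27,28,29,30,31): 1⊕0⊕0⊕1⊕0⊕0⊕1⊕1⊕0⊕1⊕0⊕0⊕0⊕1⊕1⊕0 = 1
Syndrome s16…s1 = 11001 → error at position 25.
Flip position 25: 1010100011100101001001101000110 → 1010100011100101001001100000110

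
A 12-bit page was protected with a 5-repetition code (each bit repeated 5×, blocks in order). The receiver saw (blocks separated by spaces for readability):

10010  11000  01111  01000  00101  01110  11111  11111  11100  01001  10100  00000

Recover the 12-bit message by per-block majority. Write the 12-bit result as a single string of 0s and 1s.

Block 1 (10010): 2 ones → 0
Block 2 (11000): 2 ones → 0
Block 3 (01111): 4 ones → 1
Block 4 (01000): 1 one → 0
Block 5 (00101): 2 ones → 0
Block 6 (01110): 3 ones → 1
Block 7 (11111): 5 ones → 1
Block 8 (11111): 5 ones → 1
Block 9 (11100): 3 ones → 1
Block 10 (01001): 2 ones → 0
Block 11 (10100): 2 ones → 0
Block 12 (00000): 0 ones → 0

001001111000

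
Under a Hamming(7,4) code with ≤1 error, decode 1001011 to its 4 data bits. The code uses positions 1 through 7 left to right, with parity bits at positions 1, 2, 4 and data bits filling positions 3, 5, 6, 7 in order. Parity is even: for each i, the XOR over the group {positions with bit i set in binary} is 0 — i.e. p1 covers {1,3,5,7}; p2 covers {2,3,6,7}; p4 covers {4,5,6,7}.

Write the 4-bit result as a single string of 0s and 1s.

s1 (pos 1,3,5,7): 1⊕0⊕0⊕1 = 0
s2 (pos 2,3,6,7): 0⊕0⊕1⊕1 = 0
s4 (pos 4,5,6,7): 1⊕0⊕1⊕1 = 1
Syndrome s4…s1 = 100 → error at position 4.
Flip position 4: 1001011 → 1000011
Read data bits from positions 3,5,6,7: 0011

0011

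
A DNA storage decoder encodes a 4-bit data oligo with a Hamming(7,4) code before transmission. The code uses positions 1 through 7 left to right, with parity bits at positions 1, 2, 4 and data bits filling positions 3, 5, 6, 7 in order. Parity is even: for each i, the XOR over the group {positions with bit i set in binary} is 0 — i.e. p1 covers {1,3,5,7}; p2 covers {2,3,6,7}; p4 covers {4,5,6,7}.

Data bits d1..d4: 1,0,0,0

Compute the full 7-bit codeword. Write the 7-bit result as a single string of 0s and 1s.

1110000

Place data at non-parity positions: p1 p2 1 p4 0 0 0
p1 (pos 1,3,5,7): XOR of data positions = 1⊕0⊕0 = 1
p2 (pos 2,3,6,7): XOR of data positions = 1⊕0⊕0 = 1
p4 (pos 4,5,6,7): XOR of data positions = 0⊕0⊕0 = 0
Codeword: 1110000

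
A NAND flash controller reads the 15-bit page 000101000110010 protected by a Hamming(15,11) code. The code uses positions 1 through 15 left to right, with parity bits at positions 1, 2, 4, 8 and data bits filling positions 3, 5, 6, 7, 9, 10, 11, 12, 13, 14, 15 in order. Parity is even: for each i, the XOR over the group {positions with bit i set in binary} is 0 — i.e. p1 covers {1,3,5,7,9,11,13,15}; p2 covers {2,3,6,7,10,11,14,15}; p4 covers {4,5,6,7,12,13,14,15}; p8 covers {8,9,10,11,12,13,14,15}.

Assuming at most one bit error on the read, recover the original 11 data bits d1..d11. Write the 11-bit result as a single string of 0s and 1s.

s1 (pos 1,3,5,7,9,11,13,15): 0⊕0⊕0⊕0⊕0⊕1⊕0⊕0 = 1
s2 (pos 2,3,6,7,10,11,14,15): 0⊕0⊕1⊕0⊕1⊕1⊕1⊕0 = 0
s4 (pos 4,5,6,7,12,13,14,15): 1⊕0⊕1⊕0⊕0⊕0⊕1⊕0 = 1
s8 (pos 8,9,10,11,12,13,14,15): 0⊕0⊕1⊕1⊕0⊕0⊕1⊕0 = 1
Syndrome s8…s1 = 1101 → error at position 13.
Flip position 13: 000101000110010 → 000101000110110
Read data bits from positions 3,5,6,7,9,10,11,12,13,14,15: 00100110110

00100110110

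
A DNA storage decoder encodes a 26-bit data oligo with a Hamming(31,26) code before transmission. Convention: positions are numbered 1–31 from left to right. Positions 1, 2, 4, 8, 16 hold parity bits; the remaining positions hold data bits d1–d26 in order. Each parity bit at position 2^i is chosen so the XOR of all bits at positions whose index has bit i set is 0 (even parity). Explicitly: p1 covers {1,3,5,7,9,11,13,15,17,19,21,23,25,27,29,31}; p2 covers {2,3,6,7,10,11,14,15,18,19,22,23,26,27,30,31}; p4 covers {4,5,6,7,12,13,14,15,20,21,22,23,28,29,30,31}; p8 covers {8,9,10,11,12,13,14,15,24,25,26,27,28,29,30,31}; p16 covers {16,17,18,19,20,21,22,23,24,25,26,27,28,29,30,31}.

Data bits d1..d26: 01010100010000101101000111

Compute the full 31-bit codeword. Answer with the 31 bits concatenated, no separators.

0101101001000101000101101000111

Place data at non-parity positions: p1 p2 0 p4 1 0 1 p8 0 1 0 0 0 1 0 p16 0 0 0 1 0 1 1 0 1 0 0 0 1 1 1
p1 (pos 1,3,5,7,9,11,13,15,17,19,21,23,25,27,29,31): XOR of data positions = 0⊕1⊕1⊕0⊕0⊕0⊕0⊕0⊕0⊕0⊕1⊕1⊕0⊕1⊕1 = 0
p2 (pos 2,3,6,7,10,11,14,15,18,19,22,23,26,27,30,31): XOR of data positions = 0⊕0⊕1⊕1⊕0⊕1⊕0⊕0⊕0⊕1⊕1⊕0⊕0⊕1⊕1 = 1
p4 (pos 4,5,6,7,12,13,14,15,20,21,22,23,28,29,30,31): XOR of data positions = 1⊕0⊕1⊕0⊕0⊕1⊕0⊕1⊕0⊕1⊕1⊕0⊕1⊕1⊕1 = 1
p8 (pos 8,9,10,11,12,13,14,15,24,25,26,27,28,29,30,31): XOR of data positions = 0⊕1⊕0⊕0⊕0⊕1⊕0⊕0⊕1⊕0⊕0⊕0⊕1⊕1⊕1 = 0
p16 (pos 16,17,18,19,20,21,22,23,24,25,26,27,28,29,30,31): XOR of data positions = 0⊕0⊕0⊕1⊕0⊕1⊕1⊕0⊕1⊕0⊕0⊕0⊕1⊕1⊕1 = 1
Codeword: 0101101001000101000101101000111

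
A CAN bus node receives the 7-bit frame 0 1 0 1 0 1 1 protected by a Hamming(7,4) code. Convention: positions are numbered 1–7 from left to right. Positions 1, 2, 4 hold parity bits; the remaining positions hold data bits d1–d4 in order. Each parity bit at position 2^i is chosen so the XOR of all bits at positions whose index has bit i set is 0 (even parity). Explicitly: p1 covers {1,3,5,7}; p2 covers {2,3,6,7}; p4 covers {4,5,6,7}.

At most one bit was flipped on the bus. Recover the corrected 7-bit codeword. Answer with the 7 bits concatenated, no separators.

s1 (pos 1,3,5,7): 0⊕0⊕0⊕1 = 1
s2 (pos 2,3,6,7): 1⊕0⊕1⊕1 = 1
s4 (pos 4,5,6,7): 1⊕0⊕1⊕1 = 1
Syndrome s4…s1 = 111 → error at position 7.
Flip position 7: 0101011 → 0101010

0101010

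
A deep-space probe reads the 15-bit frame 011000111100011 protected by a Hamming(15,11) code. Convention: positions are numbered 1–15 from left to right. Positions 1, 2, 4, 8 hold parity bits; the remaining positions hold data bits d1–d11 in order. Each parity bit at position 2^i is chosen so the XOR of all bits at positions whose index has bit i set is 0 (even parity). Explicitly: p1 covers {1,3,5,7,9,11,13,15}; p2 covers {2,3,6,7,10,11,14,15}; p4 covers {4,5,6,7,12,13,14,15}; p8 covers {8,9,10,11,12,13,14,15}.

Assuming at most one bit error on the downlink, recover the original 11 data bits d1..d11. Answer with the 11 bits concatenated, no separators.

10011101011

s1 (pos 1,3,5,7,9,11,13,15): 0⊕1⊕0⊕1⊕1⊕0⊕0⊕1 = 0
s2 (pos 2,3,6,7,10,11,14,15): 1⊕1⊕0⊕1⊕1⊕0⊕1⊕1 = 0
s4 (pos 4,5,6,7,12,13,14,15): 0⊕0⊕0⊕1⊕0⊕0⊕1⊕1 = 1
s8 (pos 8,9,10,11,12,13,14,15): 1⊕1⊕1⊕0⊕0⊕0⊕1⊕1 = 1
Syndrome s8…s1 = 1100 → error at position 12.
Flip position 12: 011000111100011 → 011000111101011
Read data bits from positions 3,5,6,7,9,10,11,12,13,14,15: 10011101011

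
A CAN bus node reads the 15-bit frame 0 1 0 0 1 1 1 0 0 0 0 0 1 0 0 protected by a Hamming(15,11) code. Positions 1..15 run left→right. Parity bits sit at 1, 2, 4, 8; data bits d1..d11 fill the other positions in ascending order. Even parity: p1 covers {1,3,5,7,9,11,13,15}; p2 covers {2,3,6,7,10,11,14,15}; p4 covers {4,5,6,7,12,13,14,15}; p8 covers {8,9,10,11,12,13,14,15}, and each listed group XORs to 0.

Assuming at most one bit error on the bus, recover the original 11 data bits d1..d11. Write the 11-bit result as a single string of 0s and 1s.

01110010100

s1 (pos 1,3,5,7,9,11,13,15): 0⊕0⊕1⊕1⊕0⊕0⊕1⊕0 = 1
s2 (pos 2,3,6,7,10,11,14,15): 1⊕0⊕1⊕1⊕0⊕0⊕0⊕0 = 1
s4 (pos 4,5,6,7,12,13,14,15): 0⊕1⊕1⊕1⊕0⊕1⊕0⊕0 = 0
s8 (pos 8,9,10,11,12,13,14,15): 0⊕0⊕0⊕0⊕0⊕1⊕0⊕0 = 1
Syndrome s8…s1 = 1011 → error at position 11.
Flip position 11: 010011100000100 → 010011100010100
Read data bits from positions 3,5,6,7,9,10,11,12,13,14,15: 01110010100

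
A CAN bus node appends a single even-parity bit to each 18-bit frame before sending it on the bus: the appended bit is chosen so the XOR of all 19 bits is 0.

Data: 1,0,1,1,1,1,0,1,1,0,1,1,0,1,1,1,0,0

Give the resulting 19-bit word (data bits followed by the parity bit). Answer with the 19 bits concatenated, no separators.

XOR of the 18 data bits: 1⊕0⊕1⊕1⊕1⊕1⊕0⊕1⊕1⊕0⊕1⊕1⊕0⊕1⊕1⊕1⊕0⊕0 = 0
Parity bit = 0 (so all 19 bits XOR to 0).

1011110110110111000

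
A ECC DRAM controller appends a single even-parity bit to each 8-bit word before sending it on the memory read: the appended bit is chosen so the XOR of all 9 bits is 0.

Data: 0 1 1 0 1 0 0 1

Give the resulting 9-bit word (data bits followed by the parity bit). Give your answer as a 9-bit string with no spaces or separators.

XOR of the 8 data bits: 0⊕1⊕1⊕0⊕1⊕0⊕0⊕1 = 0
Parity bit = 0 (so all 9 bits XOR to 0).

011010010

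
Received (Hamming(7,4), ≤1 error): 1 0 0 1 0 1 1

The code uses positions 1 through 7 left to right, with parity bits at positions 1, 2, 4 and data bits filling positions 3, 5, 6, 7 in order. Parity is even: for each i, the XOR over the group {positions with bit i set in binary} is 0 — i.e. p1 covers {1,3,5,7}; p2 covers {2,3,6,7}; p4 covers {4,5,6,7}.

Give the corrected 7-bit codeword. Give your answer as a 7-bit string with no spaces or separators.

s1 (pos 1,3,5,7): 1⊕0⊕0⊕1 = 0
s2 (pos 2,3,6,7): 0⊕0⊕1⊕1 = 0
s4 (pos 4,5,6,7): 1⊕0⊕1⊕1 = 1
Syndrome s4…s1 = 100 → error at position 4.
Flip position 4: 1001011 → 1000011

1000011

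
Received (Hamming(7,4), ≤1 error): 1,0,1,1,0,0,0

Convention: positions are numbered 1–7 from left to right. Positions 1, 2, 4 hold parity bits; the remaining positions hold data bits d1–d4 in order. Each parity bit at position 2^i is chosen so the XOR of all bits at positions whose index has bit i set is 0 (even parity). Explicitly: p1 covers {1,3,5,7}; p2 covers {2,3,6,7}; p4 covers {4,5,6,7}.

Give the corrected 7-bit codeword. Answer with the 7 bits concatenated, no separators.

1011010

s1 (pos 1,3,5,7): 1⊕1⊕0⊕0 = 0
s2 (pos 2,3,6,7): 0⊕1⊕0⊕0 = 1
s4 (pos 4,5,6,7): 1⊕0⊕0⊕0 = 1
Syndrome s4…s1 = 110 → error at position 6.
Flip position 6: 1011000 → 1011010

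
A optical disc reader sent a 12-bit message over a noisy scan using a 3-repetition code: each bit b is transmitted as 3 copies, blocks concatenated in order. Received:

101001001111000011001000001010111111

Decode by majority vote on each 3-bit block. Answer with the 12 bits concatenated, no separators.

Block 1 (101): 2 ones → 1
Block 2 (001): 1 one → 0
Block 3 (001): 1 one → 0
Block 4 (111): 3 ones → 1
Block 5 (000): 0 ones → 0
Block 6 (011): 2 ones → 1
Block 7 (001): 1 one → 0
Block 8 (000): 0 ones → 0
Block 9 (001): 1 one → 0
Block 10 (010): 1 one → 0
Block 11 (111): 3 ones → 1
Block 12 (111): 3 ones → 1

100101000011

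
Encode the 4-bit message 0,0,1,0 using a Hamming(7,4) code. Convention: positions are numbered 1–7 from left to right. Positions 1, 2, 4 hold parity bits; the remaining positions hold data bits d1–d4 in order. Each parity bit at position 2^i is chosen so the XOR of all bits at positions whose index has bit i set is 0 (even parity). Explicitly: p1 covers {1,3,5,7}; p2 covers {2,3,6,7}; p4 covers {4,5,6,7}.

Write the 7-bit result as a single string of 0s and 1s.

0101010

Place data at non-parity positions: p1 p2 0 p4 0 1 0
p1 (pos 1,3,5,7): XOR of data positions = 0⊕0⊕0 = 0
p2 (pos 2,3,6,7): XOR of data positions = 0⊕1⊕0 = 1
p4 (pos 4,5,6,7): XOR of data positions = 0⊕1⊕0 = 1
Codeword: 0101010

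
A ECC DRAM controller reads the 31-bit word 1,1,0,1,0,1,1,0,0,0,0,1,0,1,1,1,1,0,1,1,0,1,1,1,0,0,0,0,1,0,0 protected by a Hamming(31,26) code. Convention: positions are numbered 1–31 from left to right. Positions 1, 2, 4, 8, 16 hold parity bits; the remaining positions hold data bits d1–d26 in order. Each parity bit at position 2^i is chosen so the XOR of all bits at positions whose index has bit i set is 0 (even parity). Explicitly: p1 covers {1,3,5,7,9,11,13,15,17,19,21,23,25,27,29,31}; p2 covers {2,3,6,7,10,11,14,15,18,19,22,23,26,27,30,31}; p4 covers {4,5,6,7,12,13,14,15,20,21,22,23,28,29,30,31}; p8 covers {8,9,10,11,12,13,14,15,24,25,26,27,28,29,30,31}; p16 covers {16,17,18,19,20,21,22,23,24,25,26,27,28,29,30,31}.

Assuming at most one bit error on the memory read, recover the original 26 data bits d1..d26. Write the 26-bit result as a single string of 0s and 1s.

s1 (pos 1,3,5,7,9,11,13,15,17,19,21,23,25,27,29,31): 1⊕0⊕0⊕1⊕0⊕0⊕0⊕1⊕1⊕1⊕0⊕1⊕0⊕0⊕1⊕0 = 1
s2 (pos 2,3,6,7,10,11,14,15,18,19,22,23,26,27,30,31): 1⊕0⊕1⊕1⊕0⊕0⊕1⊕1⊕0⊕1⊕1⊕1⊕0⊕0⊕0⊕0 = 0
s4 (pos 4,5,6,7,12,13,14,15,20,21,22,23,28,29,30,31): 1⊕0⊕1⊕1⊕1⊕0⊕1⊕1⊕1⊕0⊕1⊕1⊕0⊕1⊕0⊕0 = 0
s8 (pos 8,9,10,11,12,13,14,15,24,25,26,27,28,29,30,31): 0⊕0⊕0⊕0⊕1⊕0⊕1⊕1⊕1⊕0⊕0⊕0⊕0⊕1⊕0⊕0 = 1
s16 (pos 16,17,18,19,20,21,22,23,24,25,26,27,28,29,30,31): 1⊕1⊕0⊕1⊕1⊕0⊕1⊕1⊕1⊕0⊕0⊕0⊕0⊕1⊕0⊕0 = 0
Syndrome s16…s1 = 01001 → error at position 9.
Flip position 9: 1101011000010111101101110000100 → 1101011010010111101101110000100
Read data bits from positions 3,5,6,7,9,10,11,12,13,14,15,17,18,19,20,21,22,23,24,25,26,27,28,29,30,31: 00111001011101101110000100

00111001011101101110000100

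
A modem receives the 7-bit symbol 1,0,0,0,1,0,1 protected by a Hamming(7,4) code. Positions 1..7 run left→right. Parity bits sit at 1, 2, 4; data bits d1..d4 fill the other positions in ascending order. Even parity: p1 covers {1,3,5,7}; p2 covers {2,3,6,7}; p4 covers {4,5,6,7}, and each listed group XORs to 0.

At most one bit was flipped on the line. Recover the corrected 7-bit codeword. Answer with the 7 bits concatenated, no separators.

1010101

s1 (pos 1,3,5,7): 1⊕0⊕1⊕1 = 1
s2 (pos 2,3,6,7): 0⊕0⊕0⊕1 = 1
s4 (pos 4,5,6,7): 0⊕1⊕0⊕1 = 0
Syndrome s4…s1 = 011 → error at position 3.
Flip position 3: 1000101 → 1010101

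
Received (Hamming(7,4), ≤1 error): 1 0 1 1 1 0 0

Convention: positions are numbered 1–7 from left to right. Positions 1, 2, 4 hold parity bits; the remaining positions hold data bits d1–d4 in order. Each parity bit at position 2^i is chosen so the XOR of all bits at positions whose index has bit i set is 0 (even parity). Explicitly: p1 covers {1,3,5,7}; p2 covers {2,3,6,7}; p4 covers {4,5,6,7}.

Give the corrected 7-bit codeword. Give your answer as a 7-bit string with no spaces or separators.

s1 (pos 1,3,5,7): 1⊕1⊕1⊕0 = 1
s2 (pos 2,3,6,7): 0⊕1⊕0⊕0 = 1
s4 (pos 4,5,6,7): 1⊕1⊕0⊕0 = 0
Syndrome s4…s1 = 011 → error at position 3.
Flip position 3: 1011100 → 1001100

1001100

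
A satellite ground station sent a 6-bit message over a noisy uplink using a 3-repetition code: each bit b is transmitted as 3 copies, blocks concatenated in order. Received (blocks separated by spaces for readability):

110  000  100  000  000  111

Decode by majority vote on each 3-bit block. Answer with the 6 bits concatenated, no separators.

Block 1 (110): 2 ones → 1
Block 2 (000): 0 ones → 0
Block 3 (100): 1 one → 0
Block 4 (000): 0 ones → 0
Block 5 (000): 0 ones → 0
Block 6 (111): 3 ones → 1

100001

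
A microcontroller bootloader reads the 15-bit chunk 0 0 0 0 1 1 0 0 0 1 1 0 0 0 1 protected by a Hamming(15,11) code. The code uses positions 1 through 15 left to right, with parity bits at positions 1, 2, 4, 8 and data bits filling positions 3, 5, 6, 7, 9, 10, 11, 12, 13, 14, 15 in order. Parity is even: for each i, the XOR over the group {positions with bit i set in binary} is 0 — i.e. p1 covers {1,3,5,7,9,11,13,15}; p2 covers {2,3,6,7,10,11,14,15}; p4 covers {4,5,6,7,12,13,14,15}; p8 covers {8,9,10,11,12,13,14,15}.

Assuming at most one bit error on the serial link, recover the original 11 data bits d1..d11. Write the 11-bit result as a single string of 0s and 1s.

01100110101

s1 (pos 1,3,5,7,9,11,13,15): 0⊕0⊕1⊕0⊕0⊕1⊕0⊕1 = 1
s2 (pos 2,3,6,7,10,11,14,15): 0⊕0⊕1⊕0⊕1⊕1⊕0⊕1 = 0
s4 (pos 4,5,6,7,12,13,14,15): 0⊕1⊕1⊕0⊕0⊕0⊕0⊕1 = 1
s8 (pos 8,9,10,11,12,13,14,15): 0⊕0⊕1⊕1⊕0⊕0⊕0⊕1 = 1
Syndrome s8…s1 = 1101 → error at position 13.
Flip position 13: 000011000110001 → 000011000110101
Read data bits from positions 3,5,6,7,9,10,11,12,13,14,15: 01100110101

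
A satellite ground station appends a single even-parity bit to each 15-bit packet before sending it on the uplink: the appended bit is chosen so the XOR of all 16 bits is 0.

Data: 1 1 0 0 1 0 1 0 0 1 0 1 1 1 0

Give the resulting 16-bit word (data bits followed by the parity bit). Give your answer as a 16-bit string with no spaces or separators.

1100101001011100

XOR of the 15 data bits: 1⊕1⊕0⊕0⊕1⊕0⊕1⊕0⊕0⊕1⊕0⊕1⊕1⊕1⊕0 = 0
Parity bit = 0 (so all 16 bits XOR to 0).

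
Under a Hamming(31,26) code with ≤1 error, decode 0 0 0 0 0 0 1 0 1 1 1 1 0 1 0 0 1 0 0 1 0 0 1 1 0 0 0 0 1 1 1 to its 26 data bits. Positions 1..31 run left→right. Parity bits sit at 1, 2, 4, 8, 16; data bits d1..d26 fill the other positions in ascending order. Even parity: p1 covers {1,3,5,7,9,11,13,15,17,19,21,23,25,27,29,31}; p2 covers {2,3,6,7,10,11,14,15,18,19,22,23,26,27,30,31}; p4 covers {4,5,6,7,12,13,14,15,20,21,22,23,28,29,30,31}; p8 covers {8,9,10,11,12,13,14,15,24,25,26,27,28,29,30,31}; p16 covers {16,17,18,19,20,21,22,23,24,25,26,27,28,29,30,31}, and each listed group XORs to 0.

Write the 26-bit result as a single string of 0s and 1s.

s1 (pos 1,3,5,7,9,11,13,15,17,19,21,23,25,27,29,31): 0⊕0⊕0⊕1⊕1⊕1⊕0⊕0⊕1⊕0⊕0⊕1⊕0⊕0⊕1⊕1 = 1
s2 (pos 2,3,6,7,10,11,14,15,18,19,22,23,26,27,30,31): 0⊕0⊕0⊕1⊕1⊕1⊕1⊕0⊕0⊕0⊕0⊕1⊕0⊕0⊕1⊕1 = 1
s4 (pos 4,5,6,7,12,13,14,15,20,21,22,23,28,29,30,31): 0⊕0⊕0⊕1⊕1⊕0⊕1⊕0⊕1⊕0⊕0⊕1⊕0⊕1⊕1⊕1 = 0
s8 (pos 8,9,10,11,12,13,14,15,24,25,26,27,28,29,30,31): 0⊕1⊕1⊕1⊕1⊕0⊕1⊕0⊕1⊕0⊕0⊕0⊕0⊕1⊕1⊕1 = 1
s16 (pos 16,17,18,19,20,21,22,23,24,25,26,27,28,29,30,31): 0⊕1⊕0⊕0⊕1⊕0⊕0⊕1⊕1⊕0⊕0⊕0⊕0⊕1⊕1⊕1 = 1
Syndrome s16…s1 = 11011 → error at position 27.
Flip position 27: 0000001011110100100100110000111 → 0000001011110100100100110010111
Read data bits from positions 3,5,6,7,9,10,11,12,13,14,15,17,18,19,20,21,22,23,24,25,26,27,28,29,30,31: 00011111010100100110010111

00011111010100100110010111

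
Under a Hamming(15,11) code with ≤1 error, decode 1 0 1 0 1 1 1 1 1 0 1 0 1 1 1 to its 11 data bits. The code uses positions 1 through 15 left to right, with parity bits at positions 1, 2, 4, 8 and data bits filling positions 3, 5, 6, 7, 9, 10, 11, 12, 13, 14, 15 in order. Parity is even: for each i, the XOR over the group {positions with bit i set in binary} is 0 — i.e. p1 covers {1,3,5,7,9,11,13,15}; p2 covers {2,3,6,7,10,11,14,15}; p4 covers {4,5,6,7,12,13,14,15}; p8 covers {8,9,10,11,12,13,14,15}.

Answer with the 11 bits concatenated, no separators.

s1 (pos 1,3,5,7,9,11,13,15): 1⊕1⊕1⊕1⊕1⊕1⊕1⊕1 = 0
s2 (pos 2,3,6,7,10,11,14,15): 0⊕1⊕1⊕1⊕0⊕1⊕1⊕1 = 0
s4 (pos 4,5,6,7,12,13,14,15): 0⊕1⊕1⊕1⊕0⊕1⊕1⊕1 = 0
s8 (pos 8,9,10,11,12,13,14,15): 1⊕1⊕0⊕1⊕0⊕1⊕1⊕1 = 0
Syndrome s8…s1 = 0000 → no error.
Read data bits from positions 3,5,6,7,9,10,11,12,13,14,15: 11111010111

11111010111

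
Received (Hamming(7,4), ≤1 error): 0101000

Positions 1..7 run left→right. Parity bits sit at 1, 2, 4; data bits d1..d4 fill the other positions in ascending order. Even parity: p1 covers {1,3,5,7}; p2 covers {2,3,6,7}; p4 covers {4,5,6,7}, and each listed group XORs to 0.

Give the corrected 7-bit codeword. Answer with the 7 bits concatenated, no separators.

s1 (pos 1,3,5,7): 0⊕0⊕0⊕0 = 0
s2 (pos 2,3,6,7): 1⊕0⊕0⊕0 = 1
s4 (pos 4,5,6,7): 1⊕0⊕0⊕0 = 1
Syndrome s4…s1 = 110 → error at position 6.
Flip position 6: 0101000 → 0101010

0101010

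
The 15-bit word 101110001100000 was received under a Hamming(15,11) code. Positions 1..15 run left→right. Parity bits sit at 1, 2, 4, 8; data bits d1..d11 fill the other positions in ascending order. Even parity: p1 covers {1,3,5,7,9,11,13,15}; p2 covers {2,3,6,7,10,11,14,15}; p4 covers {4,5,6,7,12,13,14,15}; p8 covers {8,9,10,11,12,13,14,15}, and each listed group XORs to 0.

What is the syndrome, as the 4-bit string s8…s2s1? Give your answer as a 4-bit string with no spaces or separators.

0000

s1 (pos 1,3,5,7,9,11,13,15): 1⊕1⊕1⊕0⊕1⊕0⊕0⊕0 = 0
s2 (pos 2,3,6,7,10,11,14,15): 0⊕1⊕0⊕0⊕1⊕0⊕0⊕0 = 0
s4 (pos 4,5,6,7,12,13,14,15): 1⊕1⊕0⊕0⊕0⊕0⊕0⊕0 = 0
s8 (pos 8,9,10,11,12,13,14,15): 0⊕1⊕1⊕0⊕0⊕0⊕0⊕0 = 0
Syndrome s8…s1 = 0000 → no error.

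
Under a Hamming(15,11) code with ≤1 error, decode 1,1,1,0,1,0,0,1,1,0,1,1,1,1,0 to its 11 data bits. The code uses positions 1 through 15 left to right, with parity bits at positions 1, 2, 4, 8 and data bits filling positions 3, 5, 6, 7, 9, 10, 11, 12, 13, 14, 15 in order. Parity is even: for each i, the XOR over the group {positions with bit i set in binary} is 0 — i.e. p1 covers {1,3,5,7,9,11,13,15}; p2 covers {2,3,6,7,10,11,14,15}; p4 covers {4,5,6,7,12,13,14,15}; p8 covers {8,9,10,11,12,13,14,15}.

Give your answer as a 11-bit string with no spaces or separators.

11001011110

s1 (pos 1,3,5,7,9,11,13,15): 1⊕1⊕1⊕0⊕1⊕1⊕1⊕0 = 0
s2 (pos 2,3,6,7,10,11,14,15): 1⊕1⊕0⊕0⊕0⊕1⊕1⊕0 = 0
s4 (pos 4,5,6,7,12,13,14,15): 0⊕1⊕0⊕0⊕1⊕1⊕1⊕0 = 0
s8 (pos 8,9,10,11,12,13,14,15): 1⊕1⊕0⊕1⊕1⊕1⊕1⊕0 = 0
Syndrome s8…s1 = 0000 → no error.
Read data bits from positions 3,5,6,7,9,10,11,12,13,14,15: 11001011110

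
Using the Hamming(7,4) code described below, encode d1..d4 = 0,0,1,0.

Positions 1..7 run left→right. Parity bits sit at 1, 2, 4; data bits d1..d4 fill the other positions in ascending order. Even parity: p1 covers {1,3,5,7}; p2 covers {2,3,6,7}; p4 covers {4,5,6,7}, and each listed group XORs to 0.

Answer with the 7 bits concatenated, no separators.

0101010

Place data at non-parity positions: p1 p2 0 p4 0 1 0
p1 (pos 1,3,5,7): XOR of data positions = 0⊕0⊕0 = 0
p2 (pos 2,3,6,7): XOR of data positions = 0⊕1⊕0 = 1
p4 (pos 4,5,6,7): XOR of data positions = 0⊕1⊕0 = 1
Codeword: 0101010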